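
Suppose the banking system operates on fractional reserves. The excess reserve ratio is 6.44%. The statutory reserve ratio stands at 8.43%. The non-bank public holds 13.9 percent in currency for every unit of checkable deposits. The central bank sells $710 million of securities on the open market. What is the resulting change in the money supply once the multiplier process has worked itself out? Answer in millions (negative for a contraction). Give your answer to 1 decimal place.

-2810.9 million

The money multiplier is m = (1 + c) / (rr + e + c) = (1 + 0.139) / (0.0843 + 0.0644 + 0.139) ≈ 3.95899.
The sale removes 710 million of base, so ΔM = m × ΔMB = 3.95899 × (−710) = -2810.8829 million.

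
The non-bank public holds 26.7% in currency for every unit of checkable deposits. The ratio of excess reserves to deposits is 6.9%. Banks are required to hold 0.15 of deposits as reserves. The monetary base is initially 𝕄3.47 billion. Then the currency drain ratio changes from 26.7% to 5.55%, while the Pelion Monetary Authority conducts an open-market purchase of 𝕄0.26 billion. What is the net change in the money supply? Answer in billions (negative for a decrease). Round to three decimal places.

Before: m₁ = (1 + 0.267) / (0.15 + 0.069 + 0.267) ≈ 2.60700, MB₁ = 3.47, so M₁ = 2.60700 × 3.47 ≈ 9.0463 billion.
After: m₂ = (1 + 0.0555) / (0.15 + 0.069 + 0.0555) ≈ 3.84517, MB₂ = 3.47 + 0.26 = 3.73, so M₂ = 3.84517 × 3.73 ≈ 14.3425 billion.
ΔM = M₂ − M₁ = 14.3425 − 9.0463 = 5.2962 billion.

𝕄5.296 billion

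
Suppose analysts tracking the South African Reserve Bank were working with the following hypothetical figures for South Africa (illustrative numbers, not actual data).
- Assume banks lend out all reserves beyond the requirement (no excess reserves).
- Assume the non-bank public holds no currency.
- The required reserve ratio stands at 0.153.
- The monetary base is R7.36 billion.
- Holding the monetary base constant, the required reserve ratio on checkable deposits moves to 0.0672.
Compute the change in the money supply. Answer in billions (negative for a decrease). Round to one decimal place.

Initially m₁ = 1 / (0.153) ≈ 6.5359, so M₁ = 6.5359 × 7.36 ≈ 48.1042 billion.
After the change m₂ = 1 / (0.0672) ≈ 14.8810, so M₂ = 14.8810 × 7.36 ≈ 109.5242 billion.
ΔM = M₂ − M₁ = 109.5242 − 48.1042 = 61.42 billion.

R61.4 billion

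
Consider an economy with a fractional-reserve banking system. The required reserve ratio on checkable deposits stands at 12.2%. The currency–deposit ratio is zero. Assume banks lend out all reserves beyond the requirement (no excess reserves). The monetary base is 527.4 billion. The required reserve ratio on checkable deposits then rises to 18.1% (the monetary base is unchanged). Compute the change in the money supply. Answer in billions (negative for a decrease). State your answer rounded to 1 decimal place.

Initially m₁ = 1 / (0.122) ≈ 8.19672, so M₁ = 8.19672 × 527.4 ≈ 4322.9501 billion.
After the change m₂ = 1 / (0.181) ≈ 5.52486, so M₂ = 5.52486 × 527.4 ≈ 2913.8112 billion.
ΔM = M₂ − M₁ = 2913.8112 − 4322.9501 = -1409.1389 billion.

-1409.1 billion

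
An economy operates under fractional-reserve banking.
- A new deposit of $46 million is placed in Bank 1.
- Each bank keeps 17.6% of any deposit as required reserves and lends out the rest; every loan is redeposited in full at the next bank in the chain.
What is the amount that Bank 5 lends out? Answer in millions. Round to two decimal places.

$17.47 million

Each bank lends a fraction (1 − rr) = 0.8240 of the deposit it receives, so Bank 5 receives 46·0.8240^4 and lends 46·0.8240^5 ≈ 17.4741 million.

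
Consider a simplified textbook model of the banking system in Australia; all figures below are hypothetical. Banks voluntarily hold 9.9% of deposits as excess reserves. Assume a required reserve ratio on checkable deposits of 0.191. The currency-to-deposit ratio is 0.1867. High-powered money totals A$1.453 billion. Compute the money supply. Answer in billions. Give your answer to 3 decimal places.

The money multiplier is m = (1 + c) / (rr + e + c) = (1 + 0.1867) / (0.191 + 0.099 + 0.1867) ≈ 2.48941.
So M = m × MB = 2.48941 × 1.453 ≈ 3.6171 billion.

A$3.617 billion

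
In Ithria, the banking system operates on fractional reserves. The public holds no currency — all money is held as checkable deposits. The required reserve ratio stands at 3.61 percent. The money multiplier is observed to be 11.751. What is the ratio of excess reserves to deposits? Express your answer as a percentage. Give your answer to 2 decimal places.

Using m = 11.751. Since m = (1 + c)/(c + rr + e), the denominator satisfies c + rr + e = (1 + c)/m = (1 + 0) / 11.751 ≈ 0.085099.
With c = 0 and rr = 0.0361, the ratio of excess reserves to deposits is 0.085099 − 0 − 0.0361 = 0.048999.

4.90%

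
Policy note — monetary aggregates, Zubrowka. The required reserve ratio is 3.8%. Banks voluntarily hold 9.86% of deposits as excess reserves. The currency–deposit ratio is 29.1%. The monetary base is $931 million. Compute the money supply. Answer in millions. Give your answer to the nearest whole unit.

$2811 million

The money multiplier is m = (1 + c) / (rr + e + c) = (1 + 0.291) / (0.038 + 0.0986 + 0.291) ≈ 3.0192.
So M = m × MB = 3.0192 × 931 = 2810.8752 million.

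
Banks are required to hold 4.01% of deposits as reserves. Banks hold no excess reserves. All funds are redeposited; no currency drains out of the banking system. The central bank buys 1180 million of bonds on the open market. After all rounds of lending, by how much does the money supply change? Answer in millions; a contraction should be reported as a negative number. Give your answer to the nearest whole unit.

The simple money multiplier is m = 1/rr = 1/0.0401 ≈ 24.93766.
An open-market purchase increases the monetary base by 1180 million, so ΔM = m × ΔMB = 24.93766 × 1180 = 29426.4388 million.

29426 million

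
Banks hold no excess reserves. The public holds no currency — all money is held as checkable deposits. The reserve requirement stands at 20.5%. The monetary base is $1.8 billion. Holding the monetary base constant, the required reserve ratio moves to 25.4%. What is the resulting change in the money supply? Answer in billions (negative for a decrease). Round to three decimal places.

Initially m₁ = 1 / (0.205) ≈ 4.87805, so M₁ = 4.87805 × 1.8 ≈ 8.7805 billion.
After the change m₂ = 1 / (0.254) ≈ 3.93701, so M₂ = 3.93701 × 1.8 ≈ 7.0866 billion.
ΔM = M₂ − M₁ = 7.0866 − 8.7805 = -1.6939 billion.

-1.694 billion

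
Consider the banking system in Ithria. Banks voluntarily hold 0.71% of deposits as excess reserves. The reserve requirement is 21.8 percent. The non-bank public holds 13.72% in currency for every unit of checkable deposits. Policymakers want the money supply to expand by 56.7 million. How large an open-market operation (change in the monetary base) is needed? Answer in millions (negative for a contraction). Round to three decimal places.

18.064 million

The money multiplier is m = (1 + c) / (rr + e + c) = (1 + 0.1372) / (0.218 + 0.0071 + 0.1372) ≈ 3.138835.
ΔMB = ΔM / m = (+56.7) / 3.138835 ≈ 18.064 million.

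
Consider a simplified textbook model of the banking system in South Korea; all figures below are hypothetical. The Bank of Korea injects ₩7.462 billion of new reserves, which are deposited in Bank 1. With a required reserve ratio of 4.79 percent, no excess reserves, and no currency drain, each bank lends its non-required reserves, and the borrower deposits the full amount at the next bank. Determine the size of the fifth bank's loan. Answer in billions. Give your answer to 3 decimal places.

₩5.838 billion

Each bank lends a fraction (1 − rr) = 0.9521 of the deposit it receives, so Bank 5 receives 7.462·0.9521^4 and lends 7.462·0.9521^5 ≈ 5.8381 billion.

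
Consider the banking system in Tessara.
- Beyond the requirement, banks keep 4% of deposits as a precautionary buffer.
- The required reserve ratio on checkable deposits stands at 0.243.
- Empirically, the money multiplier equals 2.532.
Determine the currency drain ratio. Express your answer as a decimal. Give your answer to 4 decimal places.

0.1850

Using m = 2.532. From m = (1 + c)/(c + rr + e), rearranging gives 1 + c = m·(c + rr + e), so c·(1 − m) = m·(rr + e) − 1.
Hence c = [m·(rr + e) − 1]/(1 − m) = [2.532 × (0.243 + 0.04) − 1] / (1 − 2.532) ≈ 0.185016.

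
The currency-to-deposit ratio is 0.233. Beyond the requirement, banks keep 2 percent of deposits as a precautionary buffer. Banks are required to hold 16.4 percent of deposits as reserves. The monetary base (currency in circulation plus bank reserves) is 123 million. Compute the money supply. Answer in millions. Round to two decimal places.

363.69 million

The money multiplier is m = (1 + c) / (rr + e + c) = (1 + 0.233) / (0.164 + 0.02 + 0.233) ≈ 2.956835.
So M = m × MB = 2.956835 × 123 ≈ 363.6907 million.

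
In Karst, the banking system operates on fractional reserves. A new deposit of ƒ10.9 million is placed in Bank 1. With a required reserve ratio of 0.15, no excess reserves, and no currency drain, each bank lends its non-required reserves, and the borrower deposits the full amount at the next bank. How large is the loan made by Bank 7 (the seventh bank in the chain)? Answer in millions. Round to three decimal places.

ƒ3.494 million

Each bank lends a fraction (1 − rr) = 0.8500 of the deposit it receives, so Bank 7 receives 10.9·0.8500^6 and lends 10.9·0.8500^7 ≈ 3.4943 million.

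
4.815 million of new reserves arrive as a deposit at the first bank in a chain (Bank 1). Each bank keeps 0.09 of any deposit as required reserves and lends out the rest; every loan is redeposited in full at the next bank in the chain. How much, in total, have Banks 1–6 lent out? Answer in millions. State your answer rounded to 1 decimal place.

Bank i lends (1 − rr)^i of the original deposit: Bank 1 lends 4.815·0.9100 ≈ 4.3817, Bank 2 lends 4.815·0.9100² ≈ 3.9873, and so on.
Summing a geometric series: total = 4.815·[0.9100·(1 − 0.9100^6) / (1 − 0.9100)] ≈ 21.0383 million.

21.0 million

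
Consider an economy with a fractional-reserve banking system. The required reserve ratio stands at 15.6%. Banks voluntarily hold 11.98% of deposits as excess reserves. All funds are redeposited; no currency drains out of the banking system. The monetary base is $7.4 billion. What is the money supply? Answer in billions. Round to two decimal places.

The money multiplier is m = 1 / (rr + e) = 1 / (0.156 + 0.1198) ≈ 3.6258.
So M = m × MB = 3.6258 × 7.4 ≈ 26.8309 billion.

$26.83 billion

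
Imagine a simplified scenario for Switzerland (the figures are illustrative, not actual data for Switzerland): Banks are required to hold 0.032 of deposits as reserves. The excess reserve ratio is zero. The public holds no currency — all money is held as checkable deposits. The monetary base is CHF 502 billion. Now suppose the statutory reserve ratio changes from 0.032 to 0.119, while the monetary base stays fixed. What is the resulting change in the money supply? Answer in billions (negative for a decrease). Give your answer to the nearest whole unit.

Initially m₁ = 1 / (0.032) = 31.25, so M₁ = 31.25 × 502 = 15687.5 billion.
After the change m₂ = 1 / (0.119) ≈ 8.4034, so M₂ = 8.4034 × 502 = 4218.5068 billion.
ΔM = M₂ − M₁ = 4218.5068 − 15687.5 = -11468.9932 billion.

-11469 billion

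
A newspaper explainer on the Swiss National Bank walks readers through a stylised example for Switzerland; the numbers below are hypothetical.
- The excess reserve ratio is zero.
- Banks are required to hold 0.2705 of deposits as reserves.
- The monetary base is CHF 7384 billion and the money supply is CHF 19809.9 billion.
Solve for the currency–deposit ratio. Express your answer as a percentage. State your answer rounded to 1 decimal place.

16.3%

Using m = M/MB = 19809.9/7384 ≈ 2.682814. From m = (1 + c)/(c + rr + e), rearranging gives 1 + c = m·(c + rr + e), so c·(1 − m) = m·(rr + e) − 1.
Hence c = [m·(rr + e) − 1]/(1 − m) = [2.682814 × (0.2705 + 0) − 1] / (1 − 2.682814) ≈ 0.163000.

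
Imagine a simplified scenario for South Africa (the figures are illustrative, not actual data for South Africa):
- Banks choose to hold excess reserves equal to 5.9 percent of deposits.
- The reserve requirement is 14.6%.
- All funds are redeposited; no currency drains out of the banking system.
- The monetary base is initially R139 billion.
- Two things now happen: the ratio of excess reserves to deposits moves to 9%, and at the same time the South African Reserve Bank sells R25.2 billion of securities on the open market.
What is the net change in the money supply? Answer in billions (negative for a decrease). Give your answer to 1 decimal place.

-195.8 billion

Before: m₁ = 1 / (0.146 + 0.059) ≈ 4.87805, MB₁ = 139, so M₁ = 4.87805 × 139 ≈ 678.0489 billion.
After: m₂ = 1 / (0.146 + 0.09) ≈ 4.23729, MB₂ = 139 − 25.2 = 113.8, so M₂ = 4.23729 × 113.8 ≈ 482.2036 billion.
ΔM = M₂ − M₁ = 482.2036 − 678.0489 = -195.8453 billion.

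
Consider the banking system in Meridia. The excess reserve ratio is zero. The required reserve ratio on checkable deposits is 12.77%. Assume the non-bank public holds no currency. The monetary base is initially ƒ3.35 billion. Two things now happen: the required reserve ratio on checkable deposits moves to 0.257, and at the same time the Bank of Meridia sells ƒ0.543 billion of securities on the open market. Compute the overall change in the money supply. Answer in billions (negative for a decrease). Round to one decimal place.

Before: m₁ = 1 / (0.1277) ≈ 7.8309, MB₁ = 3.35, so M₁ = 7.8309 × 3.35 ≈ 26.2335 billion.
After: m₂ = 1 / (0.257) ≈ 3.8911, MB₂ = 3.35 − 0.543 = 2.807, so M₂ = 3.8911 × 2.807 ≈ 10.9223 billion.
ΔM = M₂ − M₁ = 10.9223 − 26.2335 = -15.3112 billion.

-15.3 billion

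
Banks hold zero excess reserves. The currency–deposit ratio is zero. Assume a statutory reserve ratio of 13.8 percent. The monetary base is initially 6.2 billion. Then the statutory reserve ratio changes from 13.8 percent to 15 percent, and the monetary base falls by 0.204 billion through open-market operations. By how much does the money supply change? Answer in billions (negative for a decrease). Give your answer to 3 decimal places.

Before: m₁ = 1 / (0.138) ≈ 7.24638, MB₁ = 6.2, so M₁ = 7.24638 × 6.2 ≈ 44.9276 billion.
After: m₂ = 1 / (0.15) ≈ 6.66667, MB₂ = 6.2 − 0.204 = 5.996, so M₂ = 6.66667 × 5.996 ≈ 39.9734 billion.
ΔM = M₂ − M₁ = 39.9734 − 44.9276 = -4.9542 billion.

-4.954 billion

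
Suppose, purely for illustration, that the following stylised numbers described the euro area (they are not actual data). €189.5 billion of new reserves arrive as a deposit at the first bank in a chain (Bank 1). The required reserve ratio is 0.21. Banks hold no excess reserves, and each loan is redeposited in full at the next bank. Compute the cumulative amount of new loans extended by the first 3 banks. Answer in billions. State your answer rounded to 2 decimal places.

€361.40 billion

Bank i lends (1 − rr)^i of the original deposit: Bank 1 lends 189.5·0.7900 = 149.7050, Bank 2 lends 189.5·0.7900² ≈ 118.2670, and so on.
Summing a geometric series: total = 189.5·[0.7900·(1 − 0.7900^3) / (1 − 0.7900)] ≈ 361.4028 billion.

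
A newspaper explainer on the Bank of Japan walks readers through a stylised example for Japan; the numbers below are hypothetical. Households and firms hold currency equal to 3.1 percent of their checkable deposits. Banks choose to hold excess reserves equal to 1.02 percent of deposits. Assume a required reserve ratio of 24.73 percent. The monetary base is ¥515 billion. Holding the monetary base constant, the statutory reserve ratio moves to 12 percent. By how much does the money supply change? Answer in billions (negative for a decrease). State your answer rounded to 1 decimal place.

Initially m₁ = (1 + 0.031) / (0.2473 + 0.0102 + 0.031) ≈ 3.57366, so M₁ = 3.57366 × 515 = 1840.4349 billion.
After the change m₂ = (1 + 0.031) / (0.12 + 0.0102 + 0.031) ≈ 6.39578, so M₂ = 6.39578 × 515 = 3293.8267 billion.
ΔM = M₂ − M₁ = 3293.8267 − 1840.4349 = 1453.3918 billion.

¥1453.4 billion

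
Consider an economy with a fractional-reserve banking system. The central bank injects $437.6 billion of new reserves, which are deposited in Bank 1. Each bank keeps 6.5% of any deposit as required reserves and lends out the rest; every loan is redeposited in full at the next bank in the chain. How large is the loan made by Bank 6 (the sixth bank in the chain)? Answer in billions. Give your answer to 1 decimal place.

$292.4 billion

Each bank lends a fraction (1 − rr) = 0.9350 of the deposit it receives, so Bank 6 receives 437.6·0.9350^5 and lends 437.6·0.9350^6 ≈ 292.3795 billion.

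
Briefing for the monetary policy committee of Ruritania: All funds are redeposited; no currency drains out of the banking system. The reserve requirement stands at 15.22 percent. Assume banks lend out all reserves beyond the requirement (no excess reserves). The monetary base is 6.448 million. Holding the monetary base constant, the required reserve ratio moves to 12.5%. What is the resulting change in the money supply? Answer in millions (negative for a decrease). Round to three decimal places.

Initially m₁ = 1 / (0.1522) ≈ 6.57030, so M₁ = 6.57030 × 6.448 ≈ 42.3653 million.
After the change m₂ = 1 / (0.125) = 8, so M₂ = 8 × 6.448 = 51.584 million.
ΔM = M₂ − M₁ = 51.584 − 42.3653 = 9.2187 million.

9.219 million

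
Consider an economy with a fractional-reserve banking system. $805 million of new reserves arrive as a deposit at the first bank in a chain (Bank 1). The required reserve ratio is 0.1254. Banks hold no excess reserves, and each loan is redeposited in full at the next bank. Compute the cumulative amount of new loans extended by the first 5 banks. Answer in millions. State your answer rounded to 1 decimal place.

Bank i lends (1 − rr)^i of the original deposit: Bank 1 lends 805·0.8746 = 704.0530, Bank 2 lends 805·0.8746² ≈ 615.7648, and so on.
Summing a geometric series: total = 805·[0.8746·(1 − 0.8746^5) / (1 − 0.8746)] ≈ 2741.3284 million.

$2741.3 million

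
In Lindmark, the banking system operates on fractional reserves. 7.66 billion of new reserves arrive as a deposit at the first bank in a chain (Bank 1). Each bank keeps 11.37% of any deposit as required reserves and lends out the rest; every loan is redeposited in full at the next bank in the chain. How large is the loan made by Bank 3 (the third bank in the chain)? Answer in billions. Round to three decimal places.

Each bank lends a fraction (1 − rr) = 0.8863 of the deposit it receives, so Bank 3 receives 7.66·0.8863^2 and lends 7.66·0.8863^3 ≈ 5.3330 billion.

5.333 billion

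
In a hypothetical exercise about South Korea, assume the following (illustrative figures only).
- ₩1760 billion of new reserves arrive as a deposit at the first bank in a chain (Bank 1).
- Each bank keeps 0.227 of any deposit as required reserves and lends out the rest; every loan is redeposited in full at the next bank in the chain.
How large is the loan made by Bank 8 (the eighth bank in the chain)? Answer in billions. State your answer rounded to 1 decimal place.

₩224.4 billion

Each bank lends a fraction (1 − rr) = 0.7730 of the deposit it receives, so Bank 8 receives 1760·0.7730^7 and lends 1760·0.7730^8 ≈ 224.3616 billion.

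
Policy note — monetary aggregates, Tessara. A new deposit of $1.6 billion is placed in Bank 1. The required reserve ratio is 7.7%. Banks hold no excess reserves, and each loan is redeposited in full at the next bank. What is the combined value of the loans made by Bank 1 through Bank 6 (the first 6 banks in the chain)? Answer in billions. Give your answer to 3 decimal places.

$7.320 billion

Bank i lends (1 − rr)^i of the original deposit: Bank 1 lends 1.6·0.9230 = 1.4768, Bank 2 lends 1.6·0.9230² ≈ 1.3631, and so on.
Summing a geometric series: total = 1.6·[0.9230·(1 − 0.9230^6) / (1 − 0.9230)] ≈ 7.3204 billion.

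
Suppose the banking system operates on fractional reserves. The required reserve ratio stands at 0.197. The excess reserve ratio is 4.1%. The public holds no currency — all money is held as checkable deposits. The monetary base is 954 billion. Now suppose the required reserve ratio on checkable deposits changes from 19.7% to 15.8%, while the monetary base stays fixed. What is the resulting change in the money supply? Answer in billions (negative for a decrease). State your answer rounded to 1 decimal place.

Initially m₁ = 1 / (0.197 + 0.041) ≈ 4.20168, so M₁ = 4.20168 × 954 ≈ 4008.4027 billion.
After the change m₂ = 1 / (0.158 + 0.041) ≈ 5.02513, so M₂ = 5.02513 × 954 ≈ 4793.974 billion.
ΔM = M₂ − M₁ = 4793.974 − 4008.4027 = 785.5713 billion.

785.6 billion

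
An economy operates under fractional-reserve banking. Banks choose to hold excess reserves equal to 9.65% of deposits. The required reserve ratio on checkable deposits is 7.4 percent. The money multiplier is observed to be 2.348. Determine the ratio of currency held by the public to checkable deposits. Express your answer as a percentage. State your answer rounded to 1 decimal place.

44.5%

Using m = 2.348. From m = (1 + c)/(c + rr + e), rearranging gives 1 + c = m·(c + rr + e), so c·(1 − m) = m·(rr + e) − 1.
Hence c = [m·(rr + e) − 1]/(1 − m) = [2.348 × (0.074 + 0.0965) − 1] / (1 − 2.348) ≈ 0.444856.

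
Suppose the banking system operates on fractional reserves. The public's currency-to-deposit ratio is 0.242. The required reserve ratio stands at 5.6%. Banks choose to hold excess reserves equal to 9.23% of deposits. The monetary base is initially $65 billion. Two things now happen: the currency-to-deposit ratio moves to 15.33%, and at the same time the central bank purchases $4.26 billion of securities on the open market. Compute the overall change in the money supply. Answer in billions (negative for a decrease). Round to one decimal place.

$58.0 billion

Before: m₁ = (1 + 0.242) / (0.056 + 0.0923 + 0.242) ≈ 3.1822, MB₁ = 65, so M₁ = 3.1822 × 65 = 206.843 billion.
After: m₂ = (1 + 0.1533) / (0.056 + 0.0923 + 0.1533) ≈ 3.8239, MB₂ = 65 + 4.26 = 69.26, so M₂ = 3.8239 × 69.26 ≈ 264.8433 billion.
ΔM = M₂ − M₁ = 264.8433 − 206.843 = 58.0003 billion.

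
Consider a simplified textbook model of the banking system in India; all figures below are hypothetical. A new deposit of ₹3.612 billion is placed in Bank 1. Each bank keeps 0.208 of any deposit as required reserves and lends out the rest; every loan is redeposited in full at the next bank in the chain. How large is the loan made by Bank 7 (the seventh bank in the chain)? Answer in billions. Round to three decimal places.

Each bank lends a fraction (1 − rr) = 0.7920 of the deposit it receives, so Bank 7 receives 3.612·0.7920^6 and lends 3.612·0.7920^7 ≈ 0.7060 billion.

₹0.706 billion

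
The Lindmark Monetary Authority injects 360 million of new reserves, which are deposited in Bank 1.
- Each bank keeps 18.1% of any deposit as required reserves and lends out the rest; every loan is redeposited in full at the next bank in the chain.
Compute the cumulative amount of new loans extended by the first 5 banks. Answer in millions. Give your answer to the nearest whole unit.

1029 million

Bank i lends (1 − rr)^i of the original deposit: Bank 1 lends 360·0.8190 = 294.8400, Bank 2 lends 360·0.8190² ≈ 241.4740, and so on.
Summing a geometric series: total = 360·[0.8190·(1 − 0.8190^5) / (1 − 0.8190)] ≈ 1028.7070 million.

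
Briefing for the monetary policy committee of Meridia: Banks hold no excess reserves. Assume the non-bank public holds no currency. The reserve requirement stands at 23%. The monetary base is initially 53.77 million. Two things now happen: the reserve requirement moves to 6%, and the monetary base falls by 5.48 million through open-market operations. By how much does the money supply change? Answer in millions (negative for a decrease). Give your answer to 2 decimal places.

571.05 million

Before: m₁ = 1 / (0.23) ≈ 4.34783, MB₁ = 53.77, so M₁ = 4.34783 × 53.77 ≈ 233.7828 million.
After: m₂ = 1 / (0.06) ≈ 16.66667, MB₂ = 53.77 − 5.48 = 48.29, so M₂ = 16.66667 × 48.29 ≈ 804.8335 million.
ΔM = M₂ − M₁ = 804.8335 − 233.7828 = 571.0507 million.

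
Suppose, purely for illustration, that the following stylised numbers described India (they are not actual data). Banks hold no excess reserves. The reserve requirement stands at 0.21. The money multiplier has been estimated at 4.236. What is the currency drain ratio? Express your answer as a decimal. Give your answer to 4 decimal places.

0.0341

Using m = 4.236. From m = (1 + c)/(c + rr + e), rearranging gives 1 + c = m·(c + rr + e), so c·(1 − m) = m·(rr + e) − 1.
Hence c = [m·(rr + e) − 1]/(1 − m) = [4.236 × (0.21 + 0) − 1] / (1 − 4.236) ≈ 0.034129.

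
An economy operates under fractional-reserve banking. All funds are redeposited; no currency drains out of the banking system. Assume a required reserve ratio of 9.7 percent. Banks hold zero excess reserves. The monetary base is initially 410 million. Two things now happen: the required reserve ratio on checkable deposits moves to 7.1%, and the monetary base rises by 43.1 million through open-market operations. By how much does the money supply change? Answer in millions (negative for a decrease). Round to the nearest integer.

Before: m₁ = 1 / (0.097) ≈ 10.3093, MB₁ = 410, so M₁ = 10.3093 × 410 = 4226.813 million.
After: m₂ = 1 / (0.071) ≈ 14.0845, MB₂ = 410 + 43.1 = 453.1, so M₂ = 14.0845 × 453.1 ≈ 6381.687 million.
ΔM = M₂ − M₁ = 6381.687 − 4226.813 = 2154.874 million.

2155 million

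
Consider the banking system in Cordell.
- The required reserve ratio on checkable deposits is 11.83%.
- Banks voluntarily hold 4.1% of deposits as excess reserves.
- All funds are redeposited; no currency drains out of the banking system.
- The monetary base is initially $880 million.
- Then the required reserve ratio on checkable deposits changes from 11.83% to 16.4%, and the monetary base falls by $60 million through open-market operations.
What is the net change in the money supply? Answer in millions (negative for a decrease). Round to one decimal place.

Before: m₁ = 1 / (0.1183 + 0.041) ≈ 6.27746, MB₁ = 880, so M₁ = 6.27746 × 880 = 5524.1648 million.
After: m₂ = 1 / (0.164 + 0.041) ≈ 4.87805, MB₂ = 880 − 60 = 820, so M₂ = 4.87805 × 820 = 4000.001 million.
ΔM = M₂ − M₁ = 4000.001 − 5524.1648 = -1524.1638 million.

-1524.2 million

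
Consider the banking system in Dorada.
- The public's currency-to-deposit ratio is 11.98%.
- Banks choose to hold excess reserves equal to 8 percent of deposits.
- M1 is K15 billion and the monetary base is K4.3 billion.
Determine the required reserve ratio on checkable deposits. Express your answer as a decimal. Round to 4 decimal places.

0.1212

Using m = M/MB = 15/4.3 ≈ 3.488372. Since m = (1 + c)/(c + rr + e), the denominator satisfies c + rr + e = (1 + c)/m = (1 + 0.1198) / 3.488372 ≈ 0.321009.
With c = 0.1198 and e = 0.08, the required reserve ratio on checkable deposits is 0.321009 − 0.1198 − 0.08 = 0.121209.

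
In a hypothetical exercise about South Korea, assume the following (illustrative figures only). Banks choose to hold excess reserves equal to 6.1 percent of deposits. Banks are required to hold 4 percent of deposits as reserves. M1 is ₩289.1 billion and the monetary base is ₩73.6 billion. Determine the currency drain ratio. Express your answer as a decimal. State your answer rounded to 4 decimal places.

Using m = M/MB = 289.1/73.6 ≈ 3.927989. From m = (1 + c)/(c + rr + e), rearranging gives 1 + c = m·(c + rr + e), so c·(1 − m) = m·(rr + e) − 1.
Hence c = [m·(rr + e) − 1]/(1 − m) = [3.927989 × (0.04 + 0.061) − 1] / (1 − 3.927989) ≈ 0.206037.

0.2060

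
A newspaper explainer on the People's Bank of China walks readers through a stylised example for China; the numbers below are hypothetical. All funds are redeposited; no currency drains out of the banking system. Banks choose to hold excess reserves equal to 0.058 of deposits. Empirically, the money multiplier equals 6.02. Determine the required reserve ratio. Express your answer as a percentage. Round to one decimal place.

Using m = 6.02. Since m = (1 + c)/(c + rr + e), the denominator satisfies c + rr + e = (1 + c)/m = (1 + 0) / 6.02 ≈ 0.166113.
With c = 0 and e = 0.058, the required reserve ratio is 0.166113 − 0 − 0.058 = 0.108113.

10.8%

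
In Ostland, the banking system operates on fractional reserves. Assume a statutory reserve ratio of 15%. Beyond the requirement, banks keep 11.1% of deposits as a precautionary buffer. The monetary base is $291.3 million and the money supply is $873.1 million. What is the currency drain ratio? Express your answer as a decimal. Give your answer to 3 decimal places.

Using m = M/MB = 873.1/291.3 ≈ 2.997254. From m = (1 + c)/(c + rr + e), rearranging gives 1 + c = m·(c + rr + e), so c·(1 − m) = m·(rr + e) − 1.
Hence c = [m·(rr + e) − 1]/(1 − m) = [2.997254 × (0.15 + 0.111) − 1] / (1 − 2.997254) ≈ 0.109008.

0.109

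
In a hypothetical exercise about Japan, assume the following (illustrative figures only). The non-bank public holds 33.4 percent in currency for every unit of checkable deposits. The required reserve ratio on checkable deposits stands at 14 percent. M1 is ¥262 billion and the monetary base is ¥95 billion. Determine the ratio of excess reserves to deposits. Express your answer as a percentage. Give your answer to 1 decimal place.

Using m = M/MB = 262/95 ≈ 2.757895. Since m = (1 + c)/(c + rr + e), the denominator satisfies c + rr + e = (1 + c)/m = (1 + 0.334) / 2.757895 ≈ 0.483702.
With c = 0.334 and rr = 0.14, the ratio of excess reserves to deposits is 0.483702 − 0.334 − 0.14 = 0.009702.

1.0%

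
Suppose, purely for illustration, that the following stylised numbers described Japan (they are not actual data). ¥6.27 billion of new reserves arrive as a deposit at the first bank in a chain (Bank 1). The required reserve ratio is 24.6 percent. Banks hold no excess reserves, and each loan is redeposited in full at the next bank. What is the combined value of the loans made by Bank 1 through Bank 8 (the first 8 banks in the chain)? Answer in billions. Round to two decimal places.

¥17.21 billion

Bank i lends (1 − rr)^i of the original deposit: Bank 1 lends 6.27·0.7540 ≈ 4.7276, Bank 2 lends 6.27·0.7540² ≈ 3.5646, and so on.
Summing a geometric series: total = 6.27·[0.7540·(1 − 0.7540^8) / (1 − 0.7540)] ≈ 17.2102 billion.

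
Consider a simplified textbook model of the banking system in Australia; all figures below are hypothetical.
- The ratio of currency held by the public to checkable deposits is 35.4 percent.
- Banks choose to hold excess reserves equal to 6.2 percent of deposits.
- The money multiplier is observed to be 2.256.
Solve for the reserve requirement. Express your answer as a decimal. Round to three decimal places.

Using m = 2.256. Since m = (1 + c)/(c + rr + e), the denominator satisfies c + rr + e = (1 + c)/m = (1 + 0.354) / 2.256 ≈ 0.600177.
With c = 0.354 and e = 0.062, the reserve requirement is 0.600177 − 0.354 − 0.062 = 0.184177.

0.184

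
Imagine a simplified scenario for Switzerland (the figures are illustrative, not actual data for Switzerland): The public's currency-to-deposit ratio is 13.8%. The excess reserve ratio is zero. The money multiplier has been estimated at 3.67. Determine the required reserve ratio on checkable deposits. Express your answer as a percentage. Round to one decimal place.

Using m = 3.67. Since m = (1 + c)/(c + rr + e), the denominator satisfies c + rr + e = (1 + c)/m = (1 + 0.138) / 3.67 ≈ 0.310082.
With c = 0.138 and e = 0, the required reserve ratio on checkable deposits is 0.310082 − 0.138 − 0 = 0.172082.

17.2%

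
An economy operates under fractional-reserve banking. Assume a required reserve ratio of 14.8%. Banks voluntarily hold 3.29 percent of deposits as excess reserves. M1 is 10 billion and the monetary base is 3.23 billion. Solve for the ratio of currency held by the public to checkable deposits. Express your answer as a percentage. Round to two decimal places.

20.99%

Using m = M/MB = 10/3.23 ≈ 3.095975. From m = (1 + c)/(c + rr + e), rearranging gives 1 + c = m·(c + rr + e), so c·(1 − m) = m·(rr + e) − 1.
Hence c = [m·(rr + e) − 1]/(1 − m) = [3.095975 × (0.148 + 0.0329) − 1] / (1 − 3.095975) ≈ 0.209897.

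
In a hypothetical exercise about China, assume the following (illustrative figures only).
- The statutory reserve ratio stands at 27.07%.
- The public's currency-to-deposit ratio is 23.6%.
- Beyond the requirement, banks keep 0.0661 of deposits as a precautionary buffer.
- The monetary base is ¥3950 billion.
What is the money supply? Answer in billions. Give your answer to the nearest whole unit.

The money multiplier is m = (1 + c) / (rr + e + c) = (1 + 0.236) / (0.2707 + 0.0661 + 0.236) ≈ 2.15782.
So M = m × MB = 2.15782 × 3950 = 8523.389 billion.

¥8523 billion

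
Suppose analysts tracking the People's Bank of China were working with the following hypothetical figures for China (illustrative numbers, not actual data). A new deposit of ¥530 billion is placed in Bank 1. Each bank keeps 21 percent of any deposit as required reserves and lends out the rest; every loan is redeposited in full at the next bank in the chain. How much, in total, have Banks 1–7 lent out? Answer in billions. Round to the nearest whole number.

Bank i lends (1 − rr)^i of the original deposit: Bank 1 lends 530·0.7900 = 418.7000, Bank 2 lends 530·0.7900² = 330.7730, and so on.
Summing a geometric series: total = 530·[0.7900·(1 − 0.7900^7) / (1 − 0.7900)] ≈ 1610.9202 billion.

¥1611 billion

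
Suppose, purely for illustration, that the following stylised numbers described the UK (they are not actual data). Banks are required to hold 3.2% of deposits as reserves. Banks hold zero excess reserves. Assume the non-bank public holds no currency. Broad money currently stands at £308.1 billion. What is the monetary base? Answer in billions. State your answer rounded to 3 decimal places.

£9.859 billion

With no currency drain and no excess reserves, the money multiplier is m = 1/rr = 1/0.032 = 31.25.
The monetary base is MB = M / m = 308.1 / 31.25 = 9.8592 billion.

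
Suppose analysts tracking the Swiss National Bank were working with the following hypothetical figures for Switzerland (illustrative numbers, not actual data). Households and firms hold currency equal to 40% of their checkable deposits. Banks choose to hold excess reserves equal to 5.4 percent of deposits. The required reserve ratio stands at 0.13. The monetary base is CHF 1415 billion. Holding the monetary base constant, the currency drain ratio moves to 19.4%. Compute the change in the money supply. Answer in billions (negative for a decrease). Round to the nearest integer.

CHF 1077 billion

Initially m₁ = (1 + 0.4) / (0.13 + 0.054 + 0.4) ≈ 2.39726, so M₁ = 2.39726 × 1415 = 3392.1229 billion.
After the change m₂ = (1 + 0.194) / (0.13 + 0.054 + 0.194) ≈ 3.15873, so M₂ = 3.15873 × 1415 ≈ 4469.6029 billion.
ΔM = M₂ − M₁ = 4469.6029 − 3392.1229 = 1077.48 billion.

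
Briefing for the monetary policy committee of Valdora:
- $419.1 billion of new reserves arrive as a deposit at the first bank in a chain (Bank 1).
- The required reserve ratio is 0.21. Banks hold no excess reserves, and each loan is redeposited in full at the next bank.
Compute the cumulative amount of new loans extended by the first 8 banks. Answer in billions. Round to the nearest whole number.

$1337 billion

Bank i lends (1 − rr)^i of the original deposit: Bank 1 lends 419.1·0.7900 = 331.0890, Bank 2 lends 419.1·0.7900² ≈ 261.5603, and so on.
Summing a geometric series: total = 419.1·[0.7900·(1 − 0.7900^8) / (1 − 0.7900)] ≈ 1337.4247 billion.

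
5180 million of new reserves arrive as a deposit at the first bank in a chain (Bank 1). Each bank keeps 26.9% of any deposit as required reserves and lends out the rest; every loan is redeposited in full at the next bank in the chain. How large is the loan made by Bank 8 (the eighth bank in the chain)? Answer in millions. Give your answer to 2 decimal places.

Each bank lends a fraction (1 − rr) = 0.7310 of the deposit it receives, so Bank 8 receives 5180·0.7310^7 and lends 5180·0.7310^8 ≈ 422.3464 million.

422.35 million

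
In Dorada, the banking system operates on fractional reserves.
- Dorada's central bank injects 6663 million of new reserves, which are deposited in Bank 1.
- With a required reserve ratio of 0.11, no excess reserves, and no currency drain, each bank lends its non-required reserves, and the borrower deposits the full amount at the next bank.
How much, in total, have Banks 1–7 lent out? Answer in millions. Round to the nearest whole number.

Bank i lends (1 − rr)^i of the original deposit: Bank 1 lends 6663·0.8900 = 5930.0700, Bank 2 lends 6663·0.8900² = 5277.7623, and so on.
Summing a geometric series: total = 6663·[0.8900·(1 − 0.8900^7) / (1 − 0.8900)] ≈ 30064.7353 million.

30065 million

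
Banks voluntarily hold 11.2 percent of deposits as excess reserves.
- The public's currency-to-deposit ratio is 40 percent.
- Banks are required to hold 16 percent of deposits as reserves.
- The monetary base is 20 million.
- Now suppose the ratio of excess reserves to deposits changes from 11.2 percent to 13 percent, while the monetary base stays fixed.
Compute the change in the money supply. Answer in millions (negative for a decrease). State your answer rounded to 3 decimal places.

-1.087 million

Initially m₁ = (1 + 0.4) / (0.16 + 0.112 + 0.4) ≈ 2.083333, so M₁ = 2.083333 × 20 ≈ 41.6667 million.
After the change m₂ = (1 + 0.4) / (0.16 + 0.13 + 0.4) ≈ 2.028986, so M₂ = 2.028986 × 20 ≈ 40.5797 million.
ΔM = M₂ − M₁ = 40.5797 − 41.6667 = -1.087 million.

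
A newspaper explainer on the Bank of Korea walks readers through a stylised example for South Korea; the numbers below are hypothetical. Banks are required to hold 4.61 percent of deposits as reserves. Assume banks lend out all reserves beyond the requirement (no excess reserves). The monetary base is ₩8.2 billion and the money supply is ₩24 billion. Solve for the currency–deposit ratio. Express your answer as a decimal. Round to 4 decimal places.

Using m = M/MB = 24/8.2 ≈ 2.926829. From m = (1 + c)/(c + rr + e), rearranging gives 1 + c = m·(c + rr + e), so c·(1 − m) = m·(rr + e) − 1.
Hence c = [m·(rr + e) − 1]/(1 − m) = [2.926829 × (0.0461 + 0) − 1] / (1 − 2.926829) ≈ 0.448962.

0.4490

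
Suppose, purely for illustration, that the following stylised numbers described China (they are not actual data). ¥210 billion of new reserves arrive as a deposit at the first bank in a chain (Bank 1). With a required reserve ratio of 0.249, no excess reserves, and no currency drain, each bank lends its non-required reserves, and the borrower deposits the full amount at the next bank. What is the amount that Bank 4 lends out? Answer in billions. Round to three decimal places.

Each bank lends a fraction (1 − rr) = 0.7510 of the deposit it receives, so Bank 4 receives 210·0.7510^3 and lends 210·0.7510^4 ≈ 66.8004 billion.

¥66.800 billion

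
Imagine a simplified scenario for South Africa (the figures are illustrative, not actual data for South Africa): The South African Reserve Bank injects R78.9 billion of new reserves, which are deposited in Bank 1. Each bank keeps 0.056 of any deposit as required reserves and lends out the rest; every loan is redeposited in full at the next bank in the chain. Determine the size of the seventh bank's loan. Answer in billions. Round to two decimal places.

R52.71 billion

Each bank lends a fraction (1 − rr) = 0.9440 of the deposit it receives, so Bank 7 receives 78.9·0.9440^6 and lends 78.9·0.9440^7 ≈ 52.7085 billion.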